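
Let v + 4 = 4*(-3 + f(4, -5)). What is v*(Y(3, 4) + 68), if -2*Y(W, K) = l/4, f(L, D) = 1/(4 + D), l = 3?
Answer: -2705/2 ≈ -1352.5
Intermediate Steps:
Y(W, K) = -3/8 (Y(W, K) = -3/(2*4) = -½*¾ = -3/8)
v = -20 (v = -4 + 4*(-3 + 1/(4 - 5)) = -4 + 4*(-3 + 1/(-1)) = -4 + 4*(-3 - 1) = -4 + 4*(-4) = -4 - 16 = -20)
v*(Y(3, 4) + 68) = -20*(-3/8 + 68) = -20*541/8 = -2705/2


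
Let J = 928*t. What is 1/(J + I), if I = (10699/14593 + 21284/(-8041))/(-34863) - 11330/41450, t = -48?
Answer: -997458909759015/44431082268340955786 ≈ -2.2450e-5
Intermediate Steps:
J = -44544 (J = 928*(-48) = -44544)
I = -272592035391626/997458909759015 (I = (10699*(1/14593) + 21284*(-1/8041))*(-1/34863) - 11330*1/41450 = (10699/14593 - 1252/473)*(-1/34863) - 1133/4145 = -13209809/6902489*(-1/34863) - 1133/4145 = 13209809/240641474007 - 1133/4145 = -272592035391626/997458909759015 ≈ -0.27329)
1/(J + I) = 1/(-44544 - 272592035391626/997458909759015) = 1/(-44431082268340955786/997458909759015) = -997458909759015/44431082268340955786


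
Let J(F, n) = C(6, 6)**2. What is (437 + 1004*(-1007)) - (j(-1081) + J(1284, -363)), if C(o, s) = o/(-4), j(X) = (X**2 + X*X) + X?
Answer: -13386537/4 ≈ -3.3466e+6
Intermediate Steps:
j(X) = X + 2*X**2 (j(X) = (X**2 + X**2) + X = 2*X**2 + X = X + 2*X**2)
C(o, s) = -o/4 (C(o, s) = o*(-1/4) = -o/4)
J(F, n) = 9/4 (J(F, n) = (-1/4*6)**2 = (-3/2)**2 = 9/4)
(437 + 1004*(-1007)) - (j(-1081) + J(1284, -363)) = (437 + 1004*(-1007)) - (-1081*(1 + 2*(-1081)) + 9/4) = (437 - 1011028) - (-1081*(1 - 2162) + 9/4) = -1010591 - (-1081*(-2161) + 9/4) = -1010591 - (2336041 + 9/4) = -1010591 - 1*9344173/4 = -1010591 - 9344173/4 = -13386537/4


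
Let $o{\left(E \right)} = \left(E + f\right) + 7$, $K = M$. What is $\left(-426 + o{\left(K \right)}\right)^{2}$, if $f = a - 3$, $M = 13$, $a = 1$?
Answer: $166464$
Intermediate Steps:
$K = 13$
$f = -2$ ($f = 1 - 3 = -2$)
$o{\left(E \right)} = 5 + E$ ($o{\left(E \right)} = \left(E - 2\right) + 7 = \left(-2 + E\right) + 7 = 5 + E$)
$\left(-426 + o{\left(K \right)}\right)^{2} = \left(-426 + \left(5 + 13\right)\right)^{2} = \left(-426 + 18\right)^{2} = \left(-408\right)^{2} = 166464$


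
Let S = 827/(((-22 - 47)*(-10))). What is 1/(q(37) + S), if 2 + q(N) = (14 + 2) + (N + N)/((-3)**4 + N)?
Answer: 40710/644263 ≈ 0.063188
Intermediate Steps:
S = 827/690 (S = 827/((-69*(-10))) = 827/690 ≈ 1.1986)
q(N) = 14 + 2*N/(81 + N) (q(N) = -2 + ((14 + 2) + (N + N)/((-3)**4 + N)) = -2 + (16 + (2*N)/(81 + N)) = -2 + (16 + 2*N/(81 + N)) = 14 + 2*N/(81 + N))
1/(q(37) + S) = 1/(2*(567 + 8*37)/(81 + 37) + 827/690) = 1/(2*(567 + 296)/118 + 827/690) = 1/(2*(1/118)*863 + 827/690) = 1/(863/59 + 827/690) = 1/(644263/40710) = 40710/644263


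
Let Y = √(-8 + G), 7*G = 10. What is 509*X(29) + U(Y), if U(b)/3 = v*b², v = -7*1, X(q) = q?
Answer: 14899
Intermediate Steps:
G = 10/7 (G = (⅐)*10 = 10/7 ≈ 1.4286)
Y = I*√322/7 (Y = √(-8 + 10/7) = √(-46/7) = I*√322/7 ≈ 2.5635*I)
v = -7
U(b) = -21*b² (U(b) = 3*(-7*b²) = -21*b²)
509*X(29) + U(Y) = 509*29 - 21*(I*√322/7)² = 14761 - 21*(-46/7) = 14761 + 138 = 14899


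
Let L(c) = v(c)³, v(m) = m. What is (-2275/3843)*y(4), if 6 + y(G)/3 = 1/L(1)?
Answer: 1625/183 ≈ 8.8798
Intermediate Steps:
L(c) = c³
y(G) = -15 (y(G) = -18 + 3/(1³) = -18 + 3/1 = -18 + 3*1 = -18 + 3 = -15)
(-2275/3843)*y(4) = -2275/3843*(-15) = -2275*1/3843*(-15) = -325/549*(-15) = 1625/183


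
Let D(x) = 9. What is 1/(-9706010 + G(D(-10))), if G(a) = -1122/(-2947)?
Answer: -2947/28603610348 ≈ -1.0303e-7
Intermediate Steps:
G(a) = 1122/2947 (G(a) = -1122*(-1/2947) = 1122/2947)
1/(-9706010 + G(D(-10))) = 1/(-9706010 + 1122/2947) = 1/(-28603610348/2947) = -2947/28603610348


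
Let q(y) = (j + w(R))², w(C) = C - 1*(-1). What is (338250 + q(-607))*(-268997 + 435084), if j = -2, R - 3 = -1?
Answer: 56179093837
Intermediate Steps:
R = 2 (R = 3 - 1 = 2)
w(C) = 1 + C (w(C) = C + 1 = 1 + C)
q(y) = 1 (q(y) = (-2 + (1 + 2))² = (-2 + 3)² = 1² = 1)
(338250 + q(-607))*(-268997 + 435084) = (338250 + 1)*(-268997 + 435084) = 338251*166087 = 56179093837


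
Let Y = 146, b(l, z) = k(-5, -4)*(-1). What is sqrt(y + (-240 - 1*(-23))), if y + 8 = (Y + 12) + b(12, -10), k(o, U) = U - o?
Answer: 2*I*sqrt(17) ≈ 8.2462*I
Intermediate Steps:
b(l, z) = -1 (b(l, z) = (-4 - 1*(-5))*(-1) = (-4 + 5)*(-1) = 1*(-1) = -1)
y = 149 (y = -8 + ((146 + 12) - 1) = -8 + (158 - 1) = -8 + 157 = 149)
sqrt(y + (-240 - 1*(-23))) = sqrt(149 + (-240 - 1*(-23))) = sqrt(149 + (-240 + 23)) = sqrt(149 - 217) = sqrt(-68) = 2*I*sqrt(17)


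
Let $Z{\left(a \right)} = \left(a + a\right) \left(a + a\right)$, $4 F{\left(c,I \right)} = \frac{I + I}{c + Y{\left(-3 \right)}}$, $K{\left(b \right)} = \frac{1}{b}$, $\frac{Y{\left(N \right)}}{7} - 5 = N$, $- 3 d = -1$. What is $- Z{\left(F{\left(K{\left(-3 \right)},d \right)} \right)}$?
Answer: $- \frac{1}{1681} \approx -0.00059488$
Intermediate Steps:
$d = \frac{1}{3}$ ($d = \left(- \frac{1}{3}\right) \left(-1\right) = \frac{1}{3} \approx 0.33333$)
$Y{\left(N \right)} = 35 + 7 N$
$F{\left(c,I \right)} = \frac{I}{2 \left(14 + c\right)}$ ($F{\left(c,I \right)} = \frac{\left(I + I\right) \frac{1}{c + \left(35 + 7 \left(-3\right)\right)}}{4} = \frac{2 I \frac{1}{c + \left(35 - 21\right)}}{4} = \frac{2 I \frac{1}{c + 14}}{4} = \frac{2 I \frac{1}{14 + c}}{4} = \frac{I}{2 \left(14 + c\right)}$)
$Z{\left(a \right)} = 4 a^{2}$ ($Z{\left(a \right)} = 2 a 2 a = 4 a^{2}$)
$- Z{\left(F{\left(K{\left(-3 \right)},d \right)} \right)} = - 4 \left(\frac{1}{2} \cdot \frac{1}{3} \frac{1}{14 + \frac{1}{-3}}\right)^{2} = - 4 \left(\frac{1}{2} \cdot \frac{1}{3} \frac{1}{14 - \frac{1}{3}}\right)^{2} = - 4 \left(\frac{1}{2} \cdot \frac{1}{3} \frac{1}{\frac{41}{3}}\right)^{2} = - 4 \left(\frac{1}{2} \cdot \frac{1}{3} \cdot \frac{3}{41}\right)^{2} = - \frac{4}{6724} = \left(-1\right) \frac{1}{1681} = - \frac{1}{1681}$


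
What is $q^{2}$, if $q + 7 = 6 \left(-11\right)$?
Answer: $5329$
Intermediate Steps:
$q = -73$ ($q = -7 + 6 \left(-11\right) = -7 - 66 = -73$)
$q^{2} = \left(-73\right)^{2} = 5329$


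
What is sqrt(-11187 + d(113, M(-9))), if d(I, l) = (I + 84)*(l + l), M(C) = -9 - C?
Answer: 3*I*sqrt(1243) ≈ 105.77*I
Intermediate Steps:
d(I, l) = 2*l*(84 + I) (d(I, l) = (84 + I)*(2*l) = 2*l*(84 + I))
sqrt(-11187 + d(113, M(-9))) = sqrt(-11187 + 2*(-9 - 1*(-9))*(84 + 113)) = sqrt(-11187 + 2*(-9 + 9)*197) = sqrt(-11187 + 2*0*197) = sqrt(-11187 + 0) = sqrt(-11187) = 3*I*sqrt(1243)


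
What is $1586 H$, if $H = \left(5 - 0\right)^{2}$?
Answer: $39650$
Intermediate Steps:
$H = 25$ ($H = \left(5 + 0\right)^{2} = 5^{2} = 25$)
$1586 H = 1586 \cdot 25 = 39650$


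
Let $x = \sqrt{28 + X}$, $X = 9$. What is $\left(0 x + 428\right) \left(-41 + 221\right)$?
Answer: $77040$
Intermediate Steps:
$x = \sqrt{37}$ ($x = \sqrt{28 + 9} = \sqrt{37} \approx 6.0828$)
$\left(0 x + 428\right) \left(-41 + 221\right) = \left(0 \sqrt{37} + 428\right) \left(-41 + 221\right) = \left(0 + 428\right) 180 = 428 \cdot 180 = 77040$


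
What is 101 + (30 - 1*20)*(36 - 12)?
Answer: 341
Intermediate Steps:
101 + (30 - 1*20)*(36 - 12) = 101 + (30 - 20)*24 = 101 + 10*24 = 101 + 240 = 341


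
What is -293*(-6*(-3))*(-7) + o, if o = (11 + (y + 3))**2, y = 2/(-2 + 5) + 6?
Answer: 336106/9 ≈ 37345.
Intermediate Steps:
y = 20/3 (y = 2/3 + 6 = 20/3 ≈ 6.6667)
o = 3844/9 (o = (11 + (20/3 + 3))**2 = (11 + 29/3)**2 = (62/3)**2 = 3844/9 ≈ 427.11)
-293*(-6*(-3))*(-7) + o = -293*(-6*(-3))*(-7) + 3844/9 = -5274*(-7) + 3844/9 = -293*(-126) + 3844/9 = 36918 + 3844/9 = 336106/9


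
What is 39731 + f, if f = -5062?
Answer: 34669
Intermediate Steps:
39731 + f = 39731 - 5062 = 34669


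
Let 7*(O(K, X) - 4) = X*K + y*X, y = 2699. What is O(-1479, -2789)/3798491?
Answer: -3402552/26589437 ≈ -0.12797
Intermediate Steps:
O(K, X) = 4 + 2699*X/7 + K*X/7 (O(K, X) = 4 + (X*K + 2699*X)/7 = 4 + (K*X + 2699*X)/7 = 4 + (2699*X + K*X)/7 = 4 + (2699*X/7 + K*X/7) = 4 + 2699*X/7 + K*X/7)
O(-1479, -2789)/3798491 = (4 + (2699/7)*(-2789) + (1/7)*(-1479)*(-2789))/3798491 = (4 - 7527511/7 + 4124931/7)*(1/3798491) = -3402552/7*1/3798491 = -3402552/26589437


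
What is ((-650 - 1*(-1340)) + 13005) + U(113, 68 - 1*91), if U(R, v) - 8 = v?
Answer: 13680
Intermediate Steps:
U(R, v) = 8 + v
((-650 - 1*(-1340)) + 13005) + U(113, 68 - 1*91) = ((-650 - 1*(-1340)) + 13005) + (8 + (68 - 1*91)) = ((-650 + 1340) + 13005) + (8 + (68 - 91)) = (690 + 13005) + (8 - 23) = 13695 - 15 = 13680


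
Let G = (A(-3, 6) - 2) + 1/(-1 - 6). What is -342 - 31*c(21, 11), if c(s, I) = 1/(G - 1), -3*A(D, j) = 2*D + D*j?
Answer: -11845/34 ≈ -348.38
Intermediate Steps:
A(D, j) = -2*D/3 - D*j/3 (A(D, j) = -(2*D + D*j)/3 = -2*D/3 - D*j/3)
G = 41/7 (G = (-⅓*(-3)*(2 + 6) - 2) + 1/(-1 - 6) = (-⅓*(-3)*8 - 2) + 1/(-7) = (8 - 2) - ⅐ = 6 - ⅐ = 41/7 ≈ 5.8571)
c(s, I) = 7/34 (c(s, I) = 1/(41/7 - 1) = 1/(34/7) = 7/34)
-342 - 31*c(21, 11) = -342 - 31*7/34 = -342 - 217/34 = -11845/34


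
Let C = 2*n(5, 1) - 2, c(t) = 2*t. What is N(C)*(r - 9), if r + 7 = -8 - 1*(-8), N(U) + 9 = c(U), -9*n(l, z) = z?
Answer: 1936/9 ≈ 215.11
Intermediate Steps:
n(l, z) = -z/9
C = -20/9 (C = 2*(-1/9*1) - 2 = 2*(-1/9) - 2 = -2/9 - 2 = -20/9 ≈ -2.2222)
N(U) = -9 + 2*U
r = -7 (r = -7 + (-8 - 1*(-8)) = -7 + (-8 + 8) = -7 + 0 = -7)
N(C)*(r - 9) = (-9 + 2*(-20/9))*(-7 - 9) = (-9 - 40/9)*(-16) = -121/9*(-16) = 1936/9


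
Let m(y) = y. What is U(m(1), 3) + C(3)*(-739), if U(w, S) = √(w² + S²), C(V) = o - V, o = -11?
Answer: 10346 + √10 ≈ 10349.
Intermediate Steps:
C(V) = -11 - V
U(w, S) = √(S² + w²)
U(m(1), 3) + C(3)*(-739) = √(3² + 1²) + (-11 - 1*3)*(-739) = √(9 + 1) + (-11 - 3)*(-739) = √10 - 14*(-739) = √10 + 10346 = 10346 + √10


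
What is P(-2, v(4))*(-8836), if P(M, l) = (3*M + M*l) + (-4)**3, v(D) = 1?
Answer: 636192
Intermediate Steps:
P(M, l) = -64 + 3*M + M*l (P(M, l) = (3*M + M*l) - 64 = -64 + 3*M + M*l)
P(-2, v(4))*(-8836) = (-64 + 3*(-2) - 2*1)*(-8836) = (-64 - 6 - 2)*(-8836) = -72*(-8836) = 636192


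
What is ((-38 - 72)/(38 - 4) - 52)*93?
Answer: -87327/17 ≈ -5136.9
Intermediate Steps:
((-38 - 72)/(38 - 4) - 52)*93 = (-110/34 - 52)*93 = (-110*1/34 - 52)*93 = (-55/17 - 52)*93 = -939/17*93 = -87327/17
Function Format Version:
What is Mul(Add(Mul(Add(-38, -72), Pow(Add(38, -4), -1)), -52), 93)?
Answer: Rational(-87327, 17) ≈ -5136.9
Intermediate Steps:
Mul(Add(Mul(Add(-38, -72), Pow(Add(38, -4), -1)), -52), 93) = Mul(Add(Mul(-110, Pow(34, -1)), -52), 93) = Mul(Add(Mul(-110, Rational(1, 34)), -52), 93) = Mul(Add(Rational(-55, 17), -52), 93) = Mul(Rational(-939, 17), 93) = Rational(-87327, 17)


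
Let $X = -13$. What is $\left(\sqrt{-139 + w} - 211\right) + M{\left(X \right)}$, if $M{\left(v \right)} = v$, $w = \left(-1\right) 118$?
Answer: $-224 + i \sqrt{257} \approx -224.0 + 16.031 i$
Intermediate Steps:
$w = -118$
$\left(\sqrt{-139 + w} - 211\right) + M{\left(X \right)} = \left(\sqrt{-139 - 118} - 211\right) - 13 = \left(\sqrt{-257} - 211\right) - 13 = \left(i \sqrt{257} - 211\right) - 13 = \left(-211 + i \sqrt{257}\right) - 13 = -224 + i \sqrt{257}$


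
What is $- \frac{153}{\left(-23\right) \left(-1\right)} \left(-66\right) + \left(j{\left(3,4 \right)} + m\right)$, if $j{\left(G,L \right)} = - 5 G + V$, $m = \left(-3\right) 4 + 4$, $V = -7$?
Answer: $\frac{9408}{23} \approx 409.04$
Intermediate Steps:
$m = -8$ ($m = -12 + 4 = -8$)
$j{\left(G,L \right)} = -7 - 5 G$ ($j{\left(G,L \right)} = - 5 G - 7 = -7 - 5 G$)
$- \frac{153}{\left(-23\right) \left(-1\right)} \left(-66\right) + \left(j{\left(3,4 \right)} + m\right) = - \frac{153}{\left(-23\right) \left(-1\right)} \left(-66\right) - 30 = - \frac{153}{23} \left(-66\right) - 30 = \left(-153\right) \frac{1}{23} \left(-66\right) - 30 = \left(- \frac{153}{23}\right) \left(-66\right) - 30 = \frac{10098}{23} - 30 = \frac{9408}{23}$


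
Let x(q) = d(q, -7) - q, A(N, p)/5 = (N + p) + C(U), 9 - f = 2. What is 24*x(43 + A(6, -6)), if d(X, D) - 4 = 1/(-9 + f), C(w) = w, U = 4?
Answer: -1428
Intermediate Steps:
f = 7 (f = 9 - 1*2 = 9 - 2 = 7)
d(X, D) = 7/2 (d(X, D) = 4 + 1/(-9 + 7) = 4 + 1/(-2) = 4 - 1/2 = 7/2)
A(N, p) = 20 + 5*N + 5*p (A(N, p) = 5*((N + p) + 4) = 5*(4 + N + p) = 20 + 5*N + 5*p)
x(q) = 7/2 - q
24*x(43 + A(6, -6)) = 24*(7/2 - (43 + (20 + 5*6 + 5*(-6)))) = 24*(7/2 - (43 + (20 + 30 - 30))) = 24*(7/2 - (43 + 20)) = 24*(7/2 - 1*63) = 24*(7/2 - 63) = 24*(-119/2) = -1428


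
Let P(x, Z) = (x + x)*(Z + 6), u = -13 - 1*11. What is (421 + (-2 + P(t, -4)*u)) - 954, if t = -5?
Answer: -55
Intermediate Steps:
u = -24 (u = -13 - 11 = -24)
P(x, Z) = 2*x*(6 + Z) (P(x, Z) = (2*x)*(6 + Z) = 2*x*(6 + Z))
(421 + (-2 + P(t, -4)*u)) - 954 = (421 + (-2 + (2*(-5)*(6 - 4))*(-24))) - 954 = (421 + (-2 + (2*(-5)*2)*(-24))) - 954 = (421 + (-2 - 20*(-24))) - 954 = (421 + (-2 + 480)) - 954 = (421 + 478) - 954 = 899 - 954 = -55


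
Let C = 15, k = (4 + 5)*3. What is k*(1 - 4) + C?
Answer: -66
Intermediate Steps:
k = 27 (k = 9*3 = 27)
k*(1 - 4) + C = 27*(1 - 4) + 15 = 27*(-3) + 15 = -81 + 15 = -66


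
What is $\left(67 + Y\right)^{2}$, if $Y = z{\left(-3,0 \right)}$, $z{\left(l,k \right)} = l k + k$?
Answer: $4489$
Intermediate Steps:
$z{\left(l,k \right)} = k + k l$ ($z{\left(l,k \right)} = k l + k = k + k l$)
$Y = 0$ ($Y = 0 \left(1 - 3\right) = 0 \left(-2\right) = 0$)
$\left(67 + Y\right)^{2} = \left(67 + 0\right)^{2} = 67^{2} = 4489$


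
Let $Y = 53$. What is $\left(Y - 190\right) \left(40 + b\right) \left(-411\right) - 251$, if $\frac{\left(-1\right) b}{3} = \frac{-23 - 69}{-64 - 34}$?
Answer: $\frac{102579055}{49} \approx 2.0935 \cdot 10^{6}$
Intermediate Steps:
$b = - \frac{138}{49}$ ($b = - 3 \frac{-23 - 69}{-64 - 34} = - 3 \left(- \frac{92}{-98}\right) = - 3 \left(\left(-92\right) \left(- \frac{1}{98}\right)\right) = \left(-3\right) \frac{46}{49} = - \frac{138}{49} \approx -2.8163$)
$\left(Y - 190\right) \left(40 + b\right) \left(-411\right) - 251 = \left(53 - 190\right) \left(40 - \frac{138}{49}\right) \left(-411\right) - 251 = \left(-137\right) \frac{1822}{49} \left(-411\right) - 251 = \left(- \frac{249614}{49}\right) \left(-411\right) - 251 = \frac{102591354}{49} - 251 = \frac{102579055}{49}$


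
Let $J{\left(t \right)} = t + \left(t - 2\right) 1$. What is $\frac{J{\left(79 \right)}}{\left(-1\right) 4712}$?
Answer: $- \frac{39}{1178} \approx -0.033107$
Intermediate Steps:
$J{\left(t \right)} = -2 + 2 t$ ($J{\left(t \right)} = t + \left(t - 2\right) 1 = t + \left(-2 + t\right) 1 = t + \left(-2 + t\right) = -2 + 2 t$)
$\frac{J{\left(79 \right)}}{\left(-1\right) 4712} = \frac{-2 + 2 \cdot 79}{\left(-1\right) 4712} = \frac{-2 + 158}{-4712} = 156 \left(- \frac{1}{4712}\right) = - \frac{39}{1178}$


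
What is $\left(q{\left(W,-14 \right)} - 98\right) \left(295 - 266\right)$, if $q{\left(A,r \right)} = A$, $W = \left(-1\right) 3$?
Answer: $-2929$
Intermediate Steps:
$W = -3$
$\left(q{\left(W,-14 \right)} - 98\right) \left(295 - 266\right) = \left(-3 - 98\right) \left(295 - 266\right) = \left(-101\right) 29 = -2929$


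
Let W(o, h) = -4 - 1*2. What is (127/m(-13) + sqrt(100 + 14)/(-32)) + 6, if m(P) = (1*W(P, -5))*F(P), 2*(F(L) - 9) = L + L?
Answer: 271/24 - sqrt(114)/32 ≈ 10.958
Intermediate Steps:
W(o, h) = -6 (W(o, h) = -4 - 2 = -6)
F(L) = 9 + L (F(L) = 9 + (L + L)/2 = 9 + (2*L)/2 = 9 + L)
m(P) = -54 - 6*P (m(P) = (1*(-6))*(9 + P) = -6*(9 + P) = -54 - 6*P)
(127/m(-13) + sqrt(100 + 14)/(-32)) + 6 = (127/(-54 - 6*(-13)) + sqrt(100 + 14)/(-32)) + 6 = (127/(-54 + 78) + sqrt(114)*(-1/32)) + 6 = (127/24 - sqrt(114)/32) + 6 = 271/24 - sqrt(114)/32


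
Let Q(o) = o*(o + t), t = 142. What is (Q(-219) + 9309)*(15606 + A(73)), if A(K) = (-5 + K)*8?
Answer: 422677800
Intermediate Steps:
Q(o) = o*(142 + o) (Q(o) = o*(o + 142) = o*(142 + o))
A(K) = -40 + 8*K
(Q(-219) + 9309)*(15606 + A(73)) = (-219*(142 - 219) + 9309)*(15606 + (-40 + 8*73)) = (-219*(-77) + 9309)*(15606 + (-40 + 584)) = (16863 + 9309)*(15606 + 544) = 26172*16150 = 422677800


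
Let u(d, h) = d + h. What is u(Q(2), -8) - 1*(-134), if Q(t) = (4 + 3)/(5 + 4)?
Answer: 1141/9 ≈ 126.78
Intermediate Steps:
Q(t) = 7/9
u(Q(2), -8) - 1*(-134) = (7/9 - 8) - 1*(-134) = -65/9 + 134 = 1141/9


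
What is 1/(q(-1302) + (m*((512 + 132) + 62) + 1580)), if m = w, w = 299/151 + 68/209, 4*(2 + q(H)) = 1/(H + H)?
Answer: 328718544/1053765398137 ≈ 0.00031195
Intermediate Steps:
q(H) = -2 + 1/(8*H) (q(H) = -2 + 1/(4*(H + H)) = -2 + 1/(4*((2*H))) = -2 + (1/(2*H))/4 = -2 + 1/(8*H))
w = 72759/31559 (w = 299*(1/151) + 68*(1/209) = 299/151 + 68/209 = 72759/31559 ≈ 2.3055)
m = 72759/31559 ≈ 2.3055
1/(q(-1302) + (m*((512 + 132) + 62) + 1580)) = 1/((-2 + (1/8)/(-1302)) + (72759*((512 + 132) + 62)/31559 + 1580)) = 1/((-2 + (1/8)*(-1/1302)) + (72759*(644 + 62)/31559 + 1580)) = 1/((-2 - 1/10416) + ((72759/31559)*706 + 1580)) = 1/(-20833/10416 + (51367854/31559 + 1580)) = 1/(-20833/10416 + 101231074/31559) = 1/(1053765398137/328718544) = 328718544/1053765398137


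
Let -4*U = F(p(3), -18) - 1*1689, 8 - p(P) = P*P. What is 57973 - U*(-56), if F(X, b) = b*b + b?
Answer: 77335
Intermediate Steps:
p(P) = 8 - P² (p(P) = 8 - P*P = 8 - P²)
F(X, b) = b + b² (F(X, b) = b² + b = b + b²)
U = 1383/4 (U = -(-18*(1 - 18) - 1*1689)/4 = -(-18*(-17) - 1689)/4 = -(306 - 1689)/4 = -¼*(-1383) = 1383/4 ≈ 345.75)
57973 - U*(-56) = 57973 - 1383*(-56)/4 = 57973 - 1*(-19362) = 57973 + 19362 = 77335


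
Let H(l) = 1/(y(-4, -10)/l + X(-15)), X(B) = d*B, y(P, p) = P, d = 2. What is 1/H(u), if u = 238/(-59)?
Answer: -3452/119 ≈ -29.008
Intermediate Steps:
X(B) = 2*B
u = -238/59 (u = 238*(-1/59) = -238/59 ≈ -4.0339)
H(l) = 1/(-30 - 4/l) (H(l) = 1/(-4/l + 2*(-15)) = 1/(-4/l - 30) = 1/(-30 - 4/l))
1/H(u) = 1/(-1*(-238/59)/(4 + 30*(-238/59))) = 1/(-1*(-238/59)/(4 - 7140/59)) = 1/(-1*(-238/59)/(-6904/59)) = 1/(-1*(-238/59)*(-59/6904)) = 1/(-119/3452) = -3452/119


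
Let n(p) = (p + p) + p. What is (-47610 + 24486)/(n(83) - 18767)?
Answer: 246/197 ≈ 1.2487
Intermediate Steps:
n(p) = 3*p (n(p) = 2*p + p = 3*p)
(-47610 + 24486)/(n(83) - 18767) = (-47610 + 24486)/(3*83 - 18767) = -23124/(249 - 18767) = -23124/(-18518) = -23124*(-1/18518) = 246/197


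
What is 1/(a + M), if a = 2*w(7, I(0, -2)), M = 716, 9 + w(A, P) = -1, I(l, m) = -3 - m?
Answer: 1/696 ≈ 0.0014368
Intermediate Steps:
w(A, P) = -10 (w(A, P) = -9 - 1 = -10)
a = -20 (a = 2*(-10) = -20)
1/(a + M) = 1/(-20 + 716) = 1/696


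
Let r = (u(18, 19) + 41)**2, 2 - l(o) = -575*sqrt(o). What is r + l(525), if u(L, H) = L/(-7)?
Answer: 72459/49 + 2875*sqrt(21) ≈ 14654.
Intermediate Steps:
u(L, H) = -L/7 (u(L, H) = L*(-1/7) = -L/7)
l(o) = 2 + 575*sqrt(o) (l(o) = 2 - (-575)*sqrt(o) = 2 + 575*sqrt(o))
r = 72361/49 (r = (-1/7*18 + 41)**2 = (-18/7 + 41)**2 = (269/7)**2 = 72361/49 ≈ 1476.8)
r + l(525) = 72361/49 + (2 + 575*sqrt(525)) = 72361/49 + (2 + 575*(5*sqrt(21))) = 72361/49 + (2 + 2875*sqrt(21)) = 72459/49 + 2875*sqrt(21)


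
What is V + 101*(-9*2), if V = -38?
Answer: -1856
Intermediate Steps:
V + 101*(-9*2) = -38 + 101*(-9*2) = -38 + 101*(-18) = -38 - 1818 = -1856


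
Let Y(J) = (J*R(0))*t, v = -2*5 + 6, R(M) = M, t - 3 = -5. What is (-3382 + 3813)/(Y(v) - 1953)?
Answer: -431/1953 ≈ -0.22069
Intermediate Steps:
t = -2 (t = 3 - 5 = -2)
v = -4 (v = -10 + 6 = -4)
Y(J) = 0 (Y(J) = (J*0)*(-2) = 0*(-2) = 0)
(-3382 + 3813)/(Y(v) - 1953) = (-3382 + 3813)/(0 - 1953) = 431/(-1953) = 431*(-1/1953) = -431/1953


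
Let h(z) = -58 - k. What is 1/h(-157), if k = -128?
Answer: 1/70 ≈ 0.014286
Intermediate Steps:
h(z) = 70 (h(z) = -58 - 1*(-128) = -58 + 128 = 70)
1/h(-157) = 1/70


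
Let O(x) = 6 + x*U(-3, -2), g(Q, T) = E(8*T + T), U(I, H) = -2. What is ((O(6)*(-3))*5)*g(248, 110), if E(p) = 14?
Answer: 1260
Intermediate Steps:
g(Q, T) = 14
O(x) = 6 - 2*x (O(x) = 6 + x*(-2) = 6 - 2*x)
((O(6)*(-3))*5)*g(248, 110) = (((6 - 2*6)*(-3))*5)*14 = (((6 - 12)*(-3))*5)*14 = (-6*(-3)*5)*14 = (18*5)*14 = 90*14 = 1260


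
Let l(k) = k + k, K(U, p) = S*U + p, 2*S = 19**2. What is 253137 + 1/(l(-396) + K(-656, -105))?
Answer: 30200509784/119305 ≈ 2.5314e+5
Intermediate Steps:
S = 361/2 (S = (1/2)*19**2 = (1/2)*361 = 361/2 ≈ 180.50)
K(U, p) = p + 361*U/2 (K(U, p) = 361*U/2 + p = p + 361*U/2)
l(k) = 2*k
253137 + 1/(l(-396) + K(-656, -105)) = 253137 + 1/(2*(-396) + (-105 + (361/2)*(-656))) = 253137 + 1/(-792 + (-105 - 118408)) = 253137 + 1/(-792 - 118513) = 253137 + 1/(-119305) = 253137 - 1/119305 = 30200509784/119305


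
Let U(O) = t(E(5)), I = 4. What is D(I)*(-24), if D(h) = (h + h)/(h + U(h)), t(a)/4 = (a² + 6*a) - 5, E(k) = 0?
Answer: 12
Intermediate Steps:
t(a) = -20 + 4*a² + 24*a (t(a) = 4*((a² + 6*a) - 5) = 4*(-5 + a² + 6*a) = -20 + 4*a² + 24*a)
U(O) = -20 (U(O) = -20 + 4*0² + 24*0 = -20 + 4*0 + 0 = -20 + 0 + 0 = -20)
D(h) = 2*h/(-20 + h) (D(h) = (h + h)/(h - 20) = (2*h)/(-20 + h) = 2*h/(-20 + h))
D(I)*(-24) = (2*4/(-20 + 4))*(-24) = (2*4/(-16))*(-24) = (2*4*(-1/16))*(-24) = -½*(-24) = 12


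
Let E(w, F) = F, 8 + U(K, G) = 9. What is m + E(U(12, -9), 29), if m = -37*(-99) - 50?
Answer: 3642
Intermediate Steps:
U(K, G) = 1 (U(K, G) = -8 + 9 = 1)
m = 3613 (m = 3663 - 50 = 3613)
m + E(U(12, -9), 29) = 3613 + 29 = 3642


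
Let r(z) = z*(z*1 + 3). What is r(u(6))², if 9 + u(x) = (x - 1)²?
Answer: 92416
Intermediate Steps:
u(x) = -9 + (-1 + x)² (u(x) = -9 + (x - 1)² = -9 + (-1 + x)²)
r(z) = z*(3 + z) (r(z) = z*(z + 3) = z*(3 + z))
r(u(6))² = ((-9 + (-1 + 6)²)*(3 + (-9 + (-1 + 6)²)))² = ((-9 + 5²)*(3 + (-9 + 5²)))² = ((-9 + 25)*(3 + (-9 + 25)))² = (16*(3 + 16))² = (16*19)² = 304² = 92416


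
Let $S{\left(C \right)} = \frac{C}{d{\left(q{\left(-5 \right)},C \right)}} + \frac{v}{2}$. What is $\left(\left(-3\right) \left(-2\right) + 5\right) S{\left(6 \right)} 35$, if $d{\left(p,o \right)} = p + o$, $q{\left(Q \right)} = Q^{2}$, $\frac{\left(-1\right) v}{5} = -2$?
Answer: $\frac{61985}{31} \approx 1999.5$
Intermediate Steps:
$v = 10$ ($v = \left(-5\right) \left(-2\right) = 10$)
$d{\left(p,o \right)} = o + p$
$S{\left(C \right)} = 5 + \frac{C}{25 + C}$ ($S{\left(C \right)} = \frac{C}{C + \left(-5\right)^{2}} + \frac{10}{2} = \frac{C}{C + 25} + 10 \cdot \frac{1}{2} = \frac{C}{25 + C} + 5 = 5 + \frac{C}{25 + C}$)
$\left(\left(-3\right) \left(-2\right) + 5\right) S{\left(6 \right)} 35 = \left(\left(-3\right) \left(-2\right) + 5\right) \frac{125 + 6 \cdot 6}{25 + 6} \cdot 35 = \left(6 + 5\right) \frac{125 + 36}{31} \cdot 35 = 11 \cdot \frac{1}{31} \cdot 161 \cdot 35 = 11 \cdot \frac{161}{31} \cdot 35 = \frac{1771}{31} \cdot 35 = \frac{61985}{31}$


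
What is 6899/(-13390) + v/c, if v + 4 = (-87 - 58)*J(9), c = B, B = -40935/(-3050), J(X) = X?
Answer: -10748263213/109623930 ≈ -98.047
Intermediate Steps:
B = 8187/610 (B = -40935*(-1/3050) = 8187/610 ≈ 13.421)
c = 8187/610 ≈ 13.421
v = -1309 (v = -4 + (-87 - 58)*9 = -4 - 145*9 = -4 - 1305 = -1309)
6899/(-13390) + v/c = 6899/(-13390) - 1309/8187/610 = 6899*(-1/13390) - 1309*610/8187 = -6899/13390 - 798490/8187 = -10748263213/109623930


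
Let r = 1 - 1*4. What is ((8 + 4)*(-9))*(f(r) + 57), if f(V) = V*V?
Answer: -7128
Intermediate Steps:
r = -3 (r = 1 - 4 = -3)
f(V) = V²
((8 + 4)*(-9))*(f(r) + 57) = ((8 + 4)*(-9))*((-3)² + 57) = (12*(-9))*(9 + 57) = -108*66 = -7128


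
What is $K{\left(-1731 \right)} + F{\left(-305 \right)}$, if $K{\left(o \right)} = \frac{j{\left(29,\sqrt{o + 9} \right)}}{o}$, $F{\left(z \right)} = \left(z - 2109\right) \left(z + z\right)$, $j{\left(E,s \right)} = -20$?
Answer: $\frac{2548966760}{1731} \approx 1.4725 \cdot 10^{6}$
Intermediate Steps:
$F{\left(z \right)} = 2 z \left(-2109 + z\right)$ ($F{\left(z \right)} = \left(-2109 + z\right) 2 z = 2 z \left(-2109 + z\right)$)
$K{\left(o \right)} = - \frac{20}{o}$
$K{\left(-1731 \right)} + F{\left(-305 \right)} = - \frac{20}{-1731} + 2 \left(-305\right) \left(-2109 - 305\right) = \left(-20\right) \left(- \frac{1}{1731}\right) + 2 \left(-305\right) \left(-2414\right) = \frac{20}{1731} + 1472540 = \frac{2548966760}{1731}$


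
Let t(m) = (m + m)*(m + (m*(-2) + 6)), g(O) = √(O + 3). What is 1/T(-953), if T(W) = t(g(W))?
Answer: √38/(380*(5*√38 + 6*I)) ≈ 0.0005071 - 9.8715e-5*I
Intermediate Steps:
g(O) = √(3 + O)
t(m) = 2*m*(6 - m) (t(m) = (2*m)*(m + (-2*m + 6)) = (2*m)*(m + (6 - 2*m)) = (2*m)*(6 - m) = 2*m*(6 - m))
T(W) = 2*√(3 + W)*(6 - √(3 + W))
1/T(-953) = 1/(-6 - 2*(-953) + 12*√(3 - 953)) = 1/(-6 + 1906 + 12*√(-950)) = 1/(-6 + 1906 + 12*(5*I*√38)) = 1/(-6 + 1906 + 60*I*√38) = 1/(1900 + 60*I*√38)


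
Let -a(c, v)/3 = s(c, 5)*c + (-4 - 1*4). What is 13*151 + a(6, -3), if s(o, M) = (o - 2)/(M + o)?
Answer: 21785/11 ≈ 1980.5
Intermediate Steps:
s(o, M) = (-2 + o)/(M + o)
a(c, v) = 24 - 3*c*(-2 + c)/(5 + c) (a(c, v) = -3*(((-2 + c)/(5 + c))*c + (-4 - 1*4)) = -3*(c*(-2 + c)/(5 + c) + (-4 - 4)) = -3*(c*(-2 + c)/(5 + c) - 8) = -3*(-8 + c*(-2 + c)/(5 + c)) = 24 - 3*c*(-2 + c)/(5 + c))
13*151 + a(6, -3) = 13*151 + 3*(40 - 1*6² + 10*6)/(5 + 6) = 1963 + 3*(40 - 1*36 + 60)/11 = 1963 + 3*(1/11)*(40 - 36 + 60) = 1963 + 3*(1/11)*64 = 1963 + 192/11 = 21785/11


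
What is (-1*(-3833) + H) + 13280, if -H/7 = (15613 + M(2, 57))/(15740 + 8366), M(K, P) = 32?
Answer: 412416463/24106 ≈ 17108.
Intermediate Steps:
H = -109515/24106 (H = -7*(15613 + 32)/(15740 + 8366) = -109515/24106 ≈ -4.5431)
(-1*(-3833) + H) + 13280 = (-1*(-3833) - 109515/24106) + 13280 = (3833 - 109515/24106) + 13280 = 92288783/24106 + 13280 = 412416463/24106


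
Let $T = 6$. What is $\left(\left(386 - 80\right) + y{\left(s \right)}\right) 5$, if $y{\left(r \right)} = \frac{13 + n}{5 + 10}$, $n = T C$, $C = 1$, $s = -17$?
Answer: $\frac{4609}{3} \approx 1536.3$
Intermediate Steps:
$n = 6$ ($n = 6 \cdot 1 = 6$)
$y{\left(r \right)} = \frac{19}{15}$ ($y{\left(r \right)} = \frac{13 + 6}{5 + 10} = \frac{19}{15}$)
$\left(\left(386 - 80\right) + y{\left(s \right)}\right) 5 = \left(\left(386 - 80\right) + \frac{19}{15}\right) 5 = \left(306 + \frac{19}{15}\right) 5 = \frac{4609}{15} \cdot 5 = \frac{4609}{3}$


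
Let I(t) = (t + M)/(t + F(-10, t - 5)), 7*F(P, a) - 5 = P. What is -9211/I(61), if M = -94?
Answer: 3887042/231 ≈ 16827.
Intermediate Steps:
F(P, a) = 5/7 + P/7
I(t) = (-94 + t)/(-5/7 + t) (I(t) = (t - 94)/(t + (5/7 + (1/7)*(-10))) = (-94 + t)/(t + (5/7 - 10/7)) = (-94 + t)/(t - 5/7) = (-94 + t)/(-5/7 + t))
-9211/I(61) = -9211*(-5 + 7*61)/(7*(-94 + 61)) = -9211/(7*(-33)/(-5 + 427)) = -9211/(7*(-33)/422) = -9211/(7*(1/422)*(-33)) = -9211/(-231/422) = -9211*(-422/231) = 3887042/231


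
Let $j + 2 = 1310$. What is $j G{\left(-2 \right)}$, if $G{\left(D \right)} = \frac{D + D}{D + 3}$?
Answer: $-5232$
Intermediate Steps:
$G{\left(D \right)} = \frac{2 D}{3 + D}$
$j = 1308$ ($j = -2 + 1310 = 1308$)
$j G{\left(-2 \right)} = 1308 \cdot 2 \left(-2\right) \frac{1}{3 - 2} = 1308 \cdot 2 \left(-2\right) 1^{-1} = 1308 \cdot 2 \left(-2\right) 1 = 1308 \left(-4\right) = -5232$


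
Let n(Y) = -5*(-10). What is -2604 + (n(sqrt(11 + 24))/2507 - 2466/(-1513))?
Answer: -9870951052/3793091 ≈ -2602.4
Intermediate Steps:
n(Y) = 50
-2604 + (n(sqrt(11 + 24))/2507 - 2466/(-1513)) = -2604 + (50/2507 - 2466/(-1513)) = -2604 + (50*(1/2507) - 2466*(-1/1513)) = -2604 + (50/2507 + 2466/1513) = -2604 + 6257912/3793091 = -9870951052/3793091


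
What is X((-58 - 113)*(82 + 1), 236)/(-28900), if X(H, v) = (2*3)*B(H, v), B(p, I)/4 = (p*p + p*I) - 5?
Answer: -1188550176/7225 ≈ -1.6451e+5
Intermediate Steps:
B(p, I) = -20 + 4*p**2 + 4*I*p (B(p, I) = 4*((p*p + p*I) - 5) = 4*((p**2 + I*p) - 5) = 4*(-5 + p**2 + I*p) = -20 + 4*p**2 + 4*I*p)
X(H, v) = -120 + 24*H**2 + 24*H*v (X(H, v) = (2*3)*(-20 + 4*H**2 + 4*v*H) = 6*(-20 + 4*H**2 + 4*H*v) = -120 + 24*H**2 + 24*H*v)
X((-58 - 113)*(82 + 1), 236)/(-28900) = (-120 + 24*((-58 - 113)*(82 + 1))**2 + 24*((-58 - 113)*(82 + 1))*236)/(-28900) = (-120 + 24*(-171*83)**2 + 24*(-171*83)*236)*(-1/28900) = (-120 + 24*(-14193)**2 + 24*(-14193)*236)*(-1/28900) = (-120 + 24*201441249 - 80389152)*(-1/28900) = (-120 + 4834589976 - 80389152)*(-1/28900) = 4754200704*(-1/28900) = -1188550176/7225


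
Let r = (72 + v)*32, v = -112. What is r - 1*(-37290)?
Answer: 36010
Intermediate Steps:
r = -1280 (r = (72 - 112)*32 = -40*32 = -1280)
r - 1*(-37290) = -1280 - 1*(-37290) = -1280 + 37290 = 36010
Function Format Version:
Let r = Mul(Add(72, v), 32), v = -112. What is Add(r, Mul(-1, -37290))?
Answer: 36010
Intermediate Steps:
r = -1280 (r = Mul(Add(72, -112), 32) = Mul(-40, 32) = -1280)
Add(r, Mul(-1, -37290)) = Add(-1280, Mul(-1, -37290)) = Add(-1280, 37290) = 36010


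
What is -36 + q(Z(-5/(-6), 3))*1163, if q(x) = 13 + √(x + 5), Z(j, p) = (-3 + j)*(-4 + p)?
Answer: 15083 + 1163*√258/6 ≈ 18196.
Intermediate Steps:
Z(j, p) = (-4 + p)*(-3 + j)
q(x) = 13 + √(5 + x)
-36 + q(Z(-5/(-6), 3))*1163 = -36 + (13 + √(5 + (12 - (-20)/(-6) - 3*3 - 5/(-6)*3)))*1163 = -36 + (13 + √(5 + (12 - (-20)*(-1)/6 - 9 - 5*(-⅙)*3)))*1163 = -36 + (13 + √(5 + (12 - 4*⅚ - 9 + (⅚)*3)))*1163 = -36 + (13 + √(5 + (12 - 10/3 - 9 + 5/2)))*1163 = -36 + (13 + √(5 + 13/6))*1163 = -36 + (13 + √(43/6))*1163 = -36 + (13 + √258/6)*1163 = -36 + (15119 + 1163*√258/6) = 15083 + 1163*√258/6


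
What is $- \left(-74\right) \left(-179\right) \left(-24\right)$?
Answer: $317904$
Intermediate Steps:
$- \left(-74\right) \left(-179\right) \left(-24\right) = - 13246 \left(-24\right) = \left(-1\right) \left(-317904\right) = 317904$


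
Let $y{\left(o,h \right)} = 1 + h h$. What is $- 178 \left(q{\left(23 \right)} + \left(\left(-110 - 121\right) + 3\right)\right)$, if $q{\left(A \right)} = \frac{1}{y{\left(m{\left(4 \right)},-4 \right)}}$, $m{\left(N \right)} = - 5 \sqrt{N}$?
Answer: $\frac{689750}{17} \approx 40574.0$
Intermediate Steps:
$y{\left(o,h \right)} = 1 + h^{2}$
$q{\left(A \right)} = \frac{1}{17}$ ($q{\left(A \right)} = \frac{1}{1 + \left(-4\right)^{2}} = \frac{1}{1 + 16} = \frac{1}{17}$)
$- 178 \left(q{\left(23 \right)} + \left(\left(-110 - 121\right) + 3\right)\right) = - 178 \left(\frac{1}{17} + \left(\left(-110 - 121\right) + 3\right)\right) = - 178 \left(\frac{1}{17} + \left(-231 + 3\right)\right) = - 178 \left(\frac{1}{17} - 228\right) = \left(-178\right) \left(- \frac{3875}{17}\right) = \frac{689750}{17}$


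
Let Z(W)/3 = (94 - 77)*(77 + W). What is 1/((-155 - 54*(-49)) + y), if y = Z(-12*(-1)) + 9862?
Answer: 1/16892 ≈ 5.9200e-5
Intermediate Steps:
Z(W) = 3927 + 51*W (Z(W) = 3*((94 - 77)*(77 + W)) = 3*(17*(77 + W)) = 3*(1309 + 17*W) = 3927 + 51*W)
y = 14401 (y = (3927 + 51*(-12*(-1))) + 9862 = (3927 + 51*12) + 9862 = (3927 + 612) + 9862 = 4539 + 9862 = 14401)
1/((-155 - 54*(-49)) + y) = 1/((-155 - 54*(-49)) + 14401) = 1/((-155 + 2646) + 14401) = 1/(2491 + 14401) = 1/16892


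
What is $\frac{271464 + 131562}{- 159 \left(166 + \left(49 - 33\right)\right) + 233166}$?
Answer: $\frac{67171}{34038} \approx 1.9734$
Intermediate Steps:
$\frac{271464 + 131562}{- 159 \left(166 + \left(49 - 33\right)\right) + 233166} = \frac{403026}{- 159 \left(166 + \left(49 - 33\right)\right) + 233166} = \frac{403026}{- 159 \left(166 + 16\right) + 233166} = \frac{403026}{\left(-159\right) 182 + 233166} = \frac{403026}{-28938 + 233166} = \frac{403026}{204228} = 403026 \cdot \frac{1}{204228} = \frac{67171}{34038}$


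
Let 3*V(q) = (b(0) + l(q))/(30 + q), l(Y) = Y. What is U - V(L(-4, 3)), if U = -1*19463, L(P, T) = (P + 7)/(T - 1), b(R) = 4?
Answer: -3678518/189 ≈ -19463.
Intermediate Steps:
L(P, T) = (7 + P)/(-1 + T)
V(q) = (4 + q)/(3*(30 + q)) (V(q) = ((4 + q)/(30 + q))/3 = (4 + q)/(3*(30 + q)))
U = -19463
U - V(L(-4, 3)) = -19463 - (4 + (7 - 4)/(-1 + 3))/(3*(30 + (7 - 4)/(-1 + 3))) = -19463 - (4 + 3/2)/(3*(30 + 3/2)) = -19463 - 11/(3*63/2*2) = -19463 - 2*11/(3*63*2) = -19463 - 1*11/189 = -19463 - 11/189 = -3678518/189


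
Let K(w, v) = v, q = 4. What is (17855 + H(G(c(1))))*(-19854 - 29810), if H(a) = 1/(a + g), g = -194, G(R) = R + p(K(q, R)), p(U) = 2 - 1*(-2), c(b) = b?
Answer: -167595836416/189 ≈ -8.8675e+8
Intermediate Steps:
p(U) = 4 (p(U) = 2 + 2 = 4)
G(R) = 4 + R (G(R) = R + 4 = 4 + R)
H(a) = 1/(-194 + a) (H(a) = 1/(a - 194) = 1/(-194 + a))
(17855 + H(G(c(1))))*(-19854 - 29810) = (17855 + 1/(-194 + (4 + 1)))*(-19854 - 29810) = (17855 + 1/(-194 + 5))*(-49664) = (17855 + 1/(-189))*(-49664) = (17855 - 1/189)*(-49664) = (3374594/189)*(-49664) = -167595836416/189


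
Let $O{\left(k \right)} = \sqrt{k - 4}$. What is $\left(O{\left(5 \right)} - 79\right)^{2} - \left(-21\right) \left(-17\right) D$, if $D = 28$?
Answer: $-3912$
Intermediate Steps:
$O{\left(k \right)} = \sqrt{-4 + k}$
$\left(O{\left(5 \right)} - 79\right)^{2} - \left(-21\right) \left(-17\right) D = \left(\sqrt{-4 + 5} - 79\right)^{2} - \left(-21\right) \left(-17\right) 28 = \left(\sqrt{1} - 79\right)^{2} - 357 \cdot 28 = \left(1 - 79\right)^{2} - 9996 = \left(-78\right)^{2} - 9996 = 6084 - 9996 = -3912$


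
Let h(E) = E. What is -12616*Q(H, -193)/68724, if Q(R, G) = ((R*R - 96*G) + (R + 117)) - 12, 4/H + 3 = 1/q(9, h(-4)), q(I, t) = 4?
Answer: -85677574/25047 ≈ -3420.7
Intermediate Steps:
H = -16/11 (H = 4/(-3 + 1/4) = 4/(-3 + ¼) = 4/(-11/4) = 4*(-4/11) = -16/11 ≈ -1.4545)
Q(R, G) = 105 + R + R² - 96*G (Q(R, G) = ((R² - 96*G) + (117 + R)) - 12 = (117 + R + R² - 96*G) - 12 = 105 + R + R² - 96*G)
-12616*Q(H, -193)/68724 = -12616/(68724/(105 - 16/11 + (-16/11)² - 96*(-193))) = -12616/(68724/(105 - 16/11 + 256/121 + 18528)) = -12616/(68724/(2254673/121)) = -12616/(68724*(121/2254673)) = -12616/8315604/2254673 = -12616*2254673/8315604 = -85677574/25047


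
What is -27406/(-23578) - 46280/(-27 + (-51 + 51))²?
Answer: -535605433/8594181 ≈ -62.322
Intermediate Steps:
-27406/(-23578) - 46280/(-27 + (-51 + 51))² = -27406*(-1/23578) - 46280/(-27 + 0)² = 13703/11789 - 46280/((-27)²) = 13703/11789 - 46280/729 = -535605433/8594181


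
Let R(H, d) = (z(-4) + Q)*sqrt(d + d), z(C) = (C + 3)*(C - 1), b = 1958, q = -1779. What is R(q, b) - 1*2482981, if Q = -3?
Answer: -2482981 + 4*sqrt(979) ≈ -2.4829e+6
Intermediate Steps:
z(C) = (-1 + C)*(3 + C) (z(C) = (3 + C)*(-1 + C) = (-1 + C)*(3 + C))
R(H, d) = 2*sqrt(2)*sqrt(d) (R(H, d) = ((-3 + (-4)**2 + 2*(-4)) - 3)*sqrt(d + d) = ((-3 + 16 - 8) - 3)*sqrt(2*d) = (5 - 3)*(sqrt(2)*sqrt(d)) = 2*(sqrt(2)*sqrt(d)) = 2*sqrt(2)*sqrt(d))
R(q, b) - 1*2482981 = 2*sqrt(2)*sqrt(1958) - 1*2482981 = 4*sqrt(979) - 2482981 = -2482981 + 4*sqrt(979)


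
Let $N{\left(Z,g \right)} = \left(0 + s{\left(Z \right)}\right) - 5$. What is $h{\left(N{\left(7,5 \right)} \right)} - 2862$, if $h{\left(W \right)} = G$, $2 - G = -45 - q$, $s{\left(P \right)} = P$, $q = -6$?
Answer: $-2821$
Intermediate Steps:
$N{\left(Z,g \right)} = -5 + Z$ ($N{\left(Z,g \right)} = \left(0 + Z\right) - 5 = Z - 5 = -5 + Z$)
$G = 41$ ($G = 2 - \left(-45 - -6\right) = 2 - \left(-45 + 6\right) = 2 - -39 = 2 + 39 = 41$)
$h{\left(W \right)} = 41$
$h{\left(N{\left(7,5 \right)} \right)} - 2862 = 41 - 2862 = -2821$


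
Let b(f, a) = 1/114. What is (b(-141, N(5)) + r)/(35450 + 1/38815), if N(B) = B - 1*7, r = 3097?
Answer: 13703985085/156863059614 ≈ 0.087363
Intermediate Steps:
N(B) = -7 + B (N(B) = B - 7 = -7 + B)
b(f, a) = 1/114
(b(-141, N(5)) + r)/(35450 + 1/38815) = (1/114 + 3097)/(35450 + 1/38815) = 353059/(114*(35450 + 1/38815)) = 353059/(114*(1375991751/38815)) = (353059/114)*(38815/1375991751) = 13703985085/156863059614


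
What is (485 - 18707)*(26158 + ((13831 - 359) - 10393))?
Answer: -532756614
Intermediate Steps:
(485 - 18707)*(26158 + ((13831 - 359) - 10393)) = -18222*(26158 + (13472 - 10393)) = -18222*(26158 + 3079) = -18222*29237 = -532756614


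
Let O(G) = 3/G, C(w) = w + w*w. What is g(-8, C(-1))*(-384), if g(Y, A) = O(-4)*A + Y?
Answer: 3072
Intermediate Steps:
C(w) = w + w²
g(Y, A) = Y - 3*A/4 (g(Y, A) = (3/(-4))*A + Y = (3*(-¼))*A + Y = -3*A/4 + Y = Y - 3*A/4)
g(-8, C(-1))*(-384) = (-8 - (-3)*(1 - 1)/4)*(-384) = (-8 - (-3)*0/4)*(-384) = (-8 - ¾*0)*(-384) = (-8 + 0)*(-384) = -8*(-384) = 3072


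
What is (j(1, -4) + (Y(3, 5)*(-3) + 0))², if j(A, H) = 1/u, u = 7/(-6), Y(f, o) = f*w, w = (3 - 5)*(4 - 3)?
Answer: 14400/49 ≈ 293.88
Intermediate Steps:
w = -2 (w = -2*1 = -2)
Y(f, o) = -2*f (Y(f, o) = f*(-2) = -2*f)
u = -7/6 (u = 7*(-⅙) = -7/6 ≈ -1.1667)
j(A, H) = -6/7 (j(A, H) = 1/(-7/6) = -6/7)
(j(1, -4) + (Y(3, 5)*(-3) + 0))² = (-6/7 + (-2*3*(-3) + 0))² = (-6/7 + (-6*(-3) + 0))² = (-6/7 + (18 + 0))² = (-6/7 + 18)² = (120/7)² = 14400/49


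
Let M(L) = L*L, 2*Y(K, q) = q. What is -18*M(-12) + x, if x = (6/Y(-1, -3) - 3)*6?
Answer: -2634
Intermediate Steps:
Y(K, q) = q/2
M(L) = L²
x = -42 (x = (6/(((½)*(-3))) - 3)*6 = (6/(-3/2) - 3)*6 = (6*(-⅔) - 3)*6 = (-4 - 3)*6 = -7*6 = -42)
-18*M(-12) + x = -18*(-12)² - 42 = -18*144 - 42 = -2592 - 42 = -2634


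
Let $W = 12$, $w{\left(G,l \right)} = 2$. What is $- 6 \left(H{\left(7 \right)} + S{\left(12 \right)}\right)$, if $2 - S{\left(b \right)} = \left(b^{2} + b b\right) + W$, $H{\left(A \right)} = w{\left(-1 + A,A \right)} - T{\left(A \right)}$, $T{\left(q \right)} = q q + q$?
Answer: $2112$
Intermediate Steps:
$T{\left(q \right)} = q + q^{2}$ ($T{\left(q \right)} = q^{2} + q = q + q^{2}$)
$H{\left(A \right)} = 2 - A \left(1 + A\right)$
$S{\left(b \right)} = -10 - 2 b^{2}$ ($S{\left(b \right)} = 2 - \left(\left(b^{2} + b b\right) + 12\right) = 2 - \left(\left(b^{2} + b^{2}\right) + 12\right) = 2 - \left(2 b^{2} + 12\right) = 2 - \left(12 + 2 b^{2}\right) = -10 - 2 b^{2}$)
$- 6 \left(H{\left(7 \right)} + S{\left(12 \right)}\right) = - 6 \left(\left(2 - 7 \left(1 + 7\right)\right) - \left(10 + 2 \cdot 12^{2}\right)\right) = - 6 \left(\left(2 - 7 \cdot 8\right) - 298\right) = - 6 \left(\left(2 - 56\right) - 298\right) = - 6 \left(-54 - 298\right) = \left(-6\right) \left(-352\right) = 2112$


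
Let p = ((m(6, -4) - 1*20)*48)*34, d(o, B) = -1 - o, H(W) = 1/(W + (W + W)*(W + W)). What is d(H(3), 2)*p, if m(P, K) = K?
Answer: 522240/13 ≈ 40172.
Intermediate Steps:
H(W) = 1/(W + 4*W**2) (H(W) = 1/(W + (2*W)*(2*W)) = 1/(W + 4*W**2))
p = -39168 (p = ((-4 - 1*20)*48)*34 = ((-4 - 20)*48)*34 = -24*48*34 = -1152*34 = -39168)
d(H(3), 2)*p = (-1 - 1/(3*(1 + 4*3)))*(-39168) = (-1 - 1/(3*(1 + 12)))*(-39168) = (-1 - 1/(3*13))*(-39168) = (-1 - 1*1/39)*(-39168) = (-1 - 1/39)*(-39168) = -40/39*(-39168) = 522240/13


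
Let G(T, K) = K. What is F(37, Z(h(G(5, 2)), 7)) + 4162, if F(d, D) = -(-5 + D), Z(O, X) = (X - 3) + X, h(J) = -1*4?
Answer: 4156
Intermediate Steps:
h(J) = -4
Z(O, X) = -3 + 2*X (Z(O, X) = (-3 + X) + X = -3 + 2*X)
F(d, D) = 5 - D
F(37, Z(h(G(5, 2)), 7)) + 4162 = (5 - (-3 + 2*7)) + 4162 = (5 - (-3 + 14)) + 4162 = (5 - 1*11) + 4162 = (5 - 11) + 4162 = -6 + 4162 = 4156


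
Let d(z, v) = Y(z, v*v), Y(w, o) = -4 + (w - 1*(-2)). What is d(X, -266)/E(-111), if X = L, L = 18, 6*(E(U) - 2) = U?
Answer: -32/33 ≈ -0.96970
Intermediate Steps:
E(U) = 2 + U/6
Y(w, o) = -2 + w (Y(w, o) = -4 + (w + 2) = -4 + (2 + w) = -2 + w)
X = 18
d(z, v) = -2 + z
d(X, -266)/E(-111) = (-2 + 18)/(2 + (⅙)*(-111)) = 16/(2 - 37/2) = 16/(-33/2) = 16*(-2/33) = -32/33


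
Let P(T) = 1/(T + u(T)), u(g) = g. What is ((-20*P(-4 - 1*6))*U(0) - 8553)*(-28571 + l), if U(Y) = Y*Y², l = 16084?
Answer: 106801311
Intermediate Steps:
P(T) = 1/(2*T) (P(T) = 1/(T + T) = 1/(2*T))
U(Y) = Y³
((-20*P(-4 - 1*6))*U(0) - 8553)*(-28571 + l) = (-10/(-4 - 1*6)*0³ - 8553)*(-28571 + 16084) = (-10/(-4 - 6)*0 - 8553)*(-12487) = (-10/(-10)*0 - 8553)*(-12487) = (-10*(-1)/10*0 - 8553)*(-12487) = (-20*(-1/20)*0 - 8553)*(-12487) = (1*0 - 8553)*(-12487) = (0 - 8553)*(-12487) = -8553*(-12487) = 106801311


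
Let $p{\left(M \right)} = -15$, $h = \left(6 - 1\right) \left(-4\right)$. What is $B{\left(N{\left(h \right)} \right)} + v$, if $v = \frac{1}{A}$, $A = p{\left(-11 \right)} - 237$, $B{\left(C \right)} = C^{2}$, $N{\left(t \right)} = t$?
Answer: $\frac{100799}{252} \approx 400.0$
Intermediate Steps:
$h = -20$ ($h = 5 \left(-4\right) = -20$)
$A = -252$ ($A = -15 - 237 = -252$)
$v = - \frac{1}{252}$ ($v = \frac{1}{-252} = - \frac{1}{252} \approx -0.0039683$)
$B{\left(N{\left(h \right)} \right)} + v = \left(-20\right)^{2} - \frac{1}{252} = 400 - \frac{1}{252} = \frac{100799}{252}$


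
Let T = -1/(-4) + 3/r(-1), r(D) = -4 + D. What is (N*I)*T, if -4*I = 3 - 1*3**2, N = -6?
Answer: 63/20 ≈ 3.1500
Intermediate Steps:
T = -7/20 (T = -1/(-4) + 3/(-4 - 1) = -1*(-1/4) + 3/(-5) = 1/4 + 3*(-1/5) = 1/4 - 3/5 = -7/20 ≈ -0.35000)
I = 3/2 (I = -(3 - 1*3**2)/4 = -(3 - 1*9)/4 = -(3 - 9)/4 = -1/4*(-6) = 3/2 ≈ 1.5000)
(N*I)*T = -6*3/2*(-7/20) = -9*(-7/20) = 63/20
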